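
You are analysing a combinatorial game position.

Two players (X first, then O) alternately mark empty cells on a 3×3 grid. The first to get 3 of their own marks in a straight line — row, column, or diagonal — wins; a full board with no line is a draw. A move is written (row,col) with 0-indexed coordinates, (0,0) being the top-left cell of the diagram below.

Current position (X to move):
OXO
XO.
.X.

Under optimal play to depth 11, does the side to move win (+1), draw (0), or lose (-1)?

value(OXO/XO./.X., X) = -1

p1 X@[OXO/XO./.X.]: (1,2)[OXO/XOX/.X.]-1* (2,0)[OXO/XO./XX.]-1 (2,2)[OXO/XO./.XX]-1
p2 O@[OXO/XOX/.X.]: (2,0)[OXO/XOX/OX.]+1* (2,2)[OXO/XOX/.XO]+1
p3 X@[OXO/XOX/OX.] terminal -1; root [OXO/XO./.X.] d11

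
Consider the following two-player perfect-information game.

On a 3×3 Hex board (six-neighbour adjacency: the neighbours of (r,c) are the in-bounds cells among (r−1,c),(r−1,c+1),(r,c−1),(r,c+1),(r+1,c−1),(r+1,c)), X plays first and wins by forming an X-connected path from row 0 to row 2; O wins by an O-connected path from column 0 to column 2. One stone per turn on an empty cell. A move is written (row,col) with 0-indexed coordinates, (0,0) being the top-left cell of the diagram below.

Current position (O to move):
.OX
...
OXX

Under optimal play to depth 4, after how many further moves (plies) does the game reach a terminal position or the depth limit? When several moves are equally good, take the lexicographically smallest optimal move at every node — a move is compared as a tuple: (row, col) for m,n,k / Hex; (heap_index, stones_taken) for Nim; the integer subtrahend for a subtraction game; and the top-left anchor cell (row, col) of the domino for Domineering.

ply 1, O at .OX/.../OXX | (0,0)=-1→OOX/.../OXX*; (1,0)=-1→.OX/O../OXX; (1,1)=-1→.OX/.O./OXX; (1,2)=-1→.OX/..O/OXX
ply 2, X at OOX/.../OXX | (1,0)=+1→OOX/X../OXX*; (1,1)=+1→OOX/.X./OXX; (1,2)=+1→OOX/..X/OXX
ply 3, O at OOX/X../OXX | (1,1)=-1→OOX/XO./OXX*; (1,2)=-1→OOX/X.O/OXX
ply 4, X at OOX/XO./OXX | (1,2)=+1→OOX/XOX/OXX*
ply 5: OOX/XOX/OXX is terminal -1 (O); from .OX/.../OXX depth 4

PV length from [.OX/.../OXX]: 4 plies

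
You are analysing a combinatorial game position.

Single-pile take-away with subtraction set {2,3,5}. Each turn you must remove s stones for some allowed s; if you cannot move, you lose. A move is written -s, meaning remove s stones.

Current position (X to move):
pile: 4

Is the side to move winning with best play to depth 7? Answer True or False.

ply 1, X at 4 | -2=-1→2; -3=+1→1*
ply 2: 1 is terminal -1 (O); from 4 depth 7

X winning at [4]: True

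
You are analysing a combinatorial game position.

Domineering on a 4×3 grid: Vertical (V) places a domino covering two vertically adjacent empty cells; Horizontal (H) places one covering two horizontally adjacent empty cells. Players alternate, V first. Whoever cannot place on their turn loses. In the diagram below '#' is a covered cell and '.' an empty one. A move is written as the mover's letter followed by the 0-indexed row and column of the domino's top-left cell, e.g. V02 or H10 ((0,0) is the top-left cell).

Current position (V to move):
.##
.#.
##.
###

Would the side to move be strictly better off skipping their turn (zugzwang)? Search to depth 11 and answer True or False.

zugzwang(.##/.#./##./###, V) = False

ply 1, V at .##/.#./##./### | V00=+1→###/##./##./###*; V12=+1→.##/.##/###/###
ply 2: ###/##./##./### is terminal -1 (H); from .##/.#./##./### depth 11
pass branch (H moves first from the same position):
  | ply 1: .##/.#./##./### is terminal -1 (H); from .##/.#./##./### depth 11
V moving scores +1; V passing scores +1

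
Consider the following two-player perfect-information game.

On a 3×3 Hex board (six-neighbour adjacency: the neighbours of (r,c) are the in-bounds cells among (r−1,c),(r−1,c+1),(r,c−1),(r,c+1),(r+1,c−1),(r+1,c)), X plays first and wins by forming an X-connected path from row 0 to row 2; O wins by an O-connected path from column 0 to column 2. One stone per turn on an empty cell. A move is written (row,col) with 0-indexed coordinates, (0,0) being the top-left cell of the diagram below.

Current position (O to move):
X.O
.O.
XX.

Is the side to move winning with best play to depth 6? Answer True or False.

[X.O/.O./XX.] O move#1: (0,1):-1/XOO/.O./XX., (1,0):+1/X.O/OO./XX.*, (1,2):-1/X.O/.OO/XX., (2,2):-1/X.O/.O./XXO
[X.O/OO./XX.] end (terminal -1, X#2); searched X.O/.O./XX. to 6

O winning at [X.O/.O./XX.]: True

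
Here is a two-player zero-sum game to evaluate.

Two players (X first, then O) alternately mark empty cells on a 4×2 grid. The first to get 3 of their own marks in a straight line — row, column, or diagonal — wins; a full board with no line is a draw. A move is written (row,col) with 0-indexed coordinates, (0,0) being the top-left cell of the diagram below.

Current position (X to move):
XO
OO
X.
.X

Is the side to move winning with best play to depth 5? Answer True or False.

X winning at [XO/OO/X./.X]: False

p1 X@[XO/OO/X./.X]: (2,1)[XO/OO/XX/.X]+0* (3,0)[XO/OO/X./XX]-1
p2 O@[XO/OO/XX/.X]: (3,0)[XO/OO/XX/OX]+0*
p3 X@[XO/OO/XX/OX] terminal +0; root [XO/OO/X./.X] d5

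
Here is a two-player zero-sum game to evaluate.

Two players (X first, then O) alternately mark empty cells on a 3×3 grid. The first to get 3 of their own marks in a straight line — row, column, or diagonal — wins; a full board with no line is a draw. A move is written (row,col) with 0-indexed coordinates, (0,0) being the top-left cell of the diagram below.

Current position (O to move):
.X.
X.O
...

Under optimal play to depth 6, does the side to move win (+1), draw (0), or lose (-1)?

value(.X./X.O/..., O) = 0

ply 1, O at .X./X.O/... | (0,0)=+0→OX./X.O/...*; (0,2)=-1→.XO/X.O/...; (1,1)=-1→.X./XOO/...; (2,0)=+0→.X./X.O/O..; (2,1)=-1→.X./X.O/.O.; (2,2)=-1→.X./X.O/..O
ply 2, X at OX./X.O/... | (0,2)=+0→OXX/X.O/...*; (1,1)=+0→OX./XXO/...; (2,0)=-1→OX./X.O/X..; (2,1)=+0→OX./X.O/.X.; (2,2)=+0→OX./X.O/..X
ply 3, O at OXX/X.O/... | (1,1)=+0→OXX/XOO/...*; (2,0)=+0→OXX/X.O/O..; (2,1)=+0→OXX/X.O/.O.; (2,2)=-1→OXX/X.O/..O
ply 4, X at OXX/XOO/... | (2,0)=-1→OXX/XOO/X..; (2,1)=-1→OXX/XOO/.X.; (2,2)=+0→OXX/XOO/..X*
ply 5, O at OXX/XOO/..X | (2,0)=+0→OXX/XOO/O.X*; (2,1)=+0→OXX/XOO/.OX
ply 6, X at OXX/XOO/O.X | (2,1)=+0→OXX/XOO/OXX*
ply 7: OXX/XOO/OXX is terminal +0 (O); from .X./X.O/... depth 6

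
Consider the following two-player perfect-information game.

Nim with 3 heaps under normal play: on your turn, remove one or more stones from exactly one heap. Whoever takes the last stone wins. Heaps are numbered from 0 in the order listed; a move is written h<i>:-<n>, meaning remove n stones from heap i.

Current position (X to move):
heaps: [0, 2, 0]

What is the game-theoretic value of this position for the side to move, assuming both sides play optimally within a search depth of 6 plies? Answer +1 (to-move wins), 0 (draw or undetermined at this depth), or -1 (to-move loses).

value((0,2,0), X) = +1

p1 X@[(0,2,0)]: h1:-1[(0,1,0)]-1 h1:-2[(0,0,0)]+1*
p2 O@[(0,0,0)] terminal -1; root [(0,2,0)] d6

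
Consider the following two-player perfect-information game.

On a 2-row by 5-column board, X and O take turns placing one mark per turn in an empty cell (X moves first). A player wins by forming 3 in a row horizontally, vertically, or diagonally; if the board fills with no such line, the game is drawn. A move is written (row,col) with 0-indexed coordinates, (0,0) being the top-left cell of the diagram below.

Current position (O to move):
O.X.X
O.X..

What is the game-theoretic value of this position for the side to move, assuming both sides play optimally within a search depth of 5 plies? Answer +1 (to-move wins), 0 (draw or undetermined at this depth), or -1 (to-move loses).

value(O.X.X/O.X.., O) = -1

ply 1, O at O.X.X/O.X.. | (0,1)=-1→OOX.X/O.X..*; (0,3)=-1→O.XOX/O.X..; (1,1)=-1→O.X.X/OOX..; (1,3)=-1→O.X.X/O.XO.; (1,4)=-1→O.X.X/O.X.O
ply 2, X at OOX.X/O.X.. | (0,3)=+1→OOXXX/O.X..*; (1,1)=+1→OOX.X/OXX..; (1,3)=+1→OOX.X/O.XX.; (1,4)=+1→OOX.X/O.X.X
ply 3: OOXXX/O.X.. is terminal -1 (O); from O.X.X/O.X.. depth 5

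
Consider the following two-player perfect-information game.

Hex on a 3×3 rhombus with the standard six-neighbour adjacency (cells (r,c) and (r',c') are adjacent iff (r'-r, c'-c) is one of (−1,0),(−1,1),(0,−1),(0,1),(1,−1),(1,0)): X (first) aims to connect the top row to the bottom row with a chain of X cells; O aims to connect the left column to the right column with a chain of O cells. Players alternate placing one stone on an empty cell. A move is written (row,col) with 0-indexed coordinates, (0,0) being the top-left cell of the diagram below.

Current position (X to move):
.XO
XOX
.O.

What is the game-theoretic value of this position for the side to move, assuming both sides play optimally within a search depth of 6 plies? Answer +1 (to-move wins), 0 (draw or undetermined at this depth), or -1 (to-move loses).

value(.XO/XOX/.O., X) = +1

[.XO/XOX/.O.] X move#1: (0,0):-1/XXO/XOX/.O., (2,0):+1/.XO/XOX/XO.*, (2,2):-1/.XO/XOX/.OX
[.XO/XOX/XO.] end (terminal -1, O#2); searched .XO/XOX/.O. to 6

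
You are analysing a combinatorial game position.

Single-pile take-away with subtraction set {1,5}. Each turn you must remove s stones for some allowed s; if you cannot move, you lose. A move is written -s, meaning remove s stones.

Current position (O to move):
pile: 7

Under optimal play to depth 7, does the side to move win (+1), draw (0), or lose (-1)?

value(7, O) = +1

ply 1, O at 7 | -1=+1→6*; -5=+1→2
ply 2, X at 6 | -1=-1→5*; -5=-1→1
ply 3, O at 5 | -1=+1→4*; -5=+1→0
ply 4, X at 4 | -1=-1→3*
ply 5, O at 3 | -1=+1→2*
ply 6, X at 2 | -1=-1→1*
ply 7, O at 1 | -1=+1→0*
ply 8: 0 is terminal -1 (X); from 7 depth 7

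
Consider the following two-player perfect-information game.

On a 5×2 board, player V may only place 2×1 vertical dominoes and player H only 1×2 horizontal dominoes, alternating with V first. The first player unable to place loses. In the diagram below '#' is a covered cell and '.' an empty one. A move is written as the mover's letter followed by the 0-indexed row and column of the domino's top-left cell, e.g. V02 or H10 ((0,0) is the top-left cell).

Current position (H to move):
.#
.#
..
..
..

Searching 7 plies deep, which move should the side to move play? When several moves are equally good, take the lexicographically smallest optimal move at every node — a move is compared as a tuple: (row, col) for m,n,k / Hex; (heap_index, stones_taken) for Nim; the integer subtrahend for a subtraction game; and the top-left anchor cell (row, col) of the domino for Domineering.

H's best at [.#/.#/../../..]: H30

p1 H@[.#/.#/../../..]: H20[.#/.#/##/../..]-1 H30[.#/.#/../##/..]+1* H40[.#/.#/../../##]-1
p2 V@[.#/.#/../##/..]: V00[##/##/../##/..]-1* V10[.#/##/#./##/..]-1
p3 H@[##/##/../##/..]: H20[##/##/##/##/..]+1* H40[##/##/../##/##]+1
p4 V@[##/##/##/##/..] terminal -1; root [.#/.#/../../..] d7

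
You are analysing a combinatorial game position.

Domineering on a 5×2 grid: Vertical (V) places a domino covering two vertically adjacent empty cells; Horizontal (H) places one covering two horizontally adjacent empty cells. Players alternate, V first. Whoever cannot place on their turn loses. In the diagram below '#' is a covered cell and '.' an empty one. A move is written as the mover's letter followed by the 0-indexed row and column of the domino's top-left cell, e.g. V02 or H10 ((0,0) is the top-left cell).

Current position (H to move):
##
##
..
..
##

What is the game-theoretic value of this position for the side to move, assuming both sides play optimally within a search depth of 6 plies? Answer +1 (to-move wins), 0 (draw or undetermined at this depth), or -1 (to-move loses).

[##/##/../../##] H move#1: H20:+1/##/##/##/../##*, H30:+1/##/##/../##/##
[##/##/##/../##] end (terminal -1, V#2); searched ##/##/../../## to 6

value(##/##/../../##, H) = +1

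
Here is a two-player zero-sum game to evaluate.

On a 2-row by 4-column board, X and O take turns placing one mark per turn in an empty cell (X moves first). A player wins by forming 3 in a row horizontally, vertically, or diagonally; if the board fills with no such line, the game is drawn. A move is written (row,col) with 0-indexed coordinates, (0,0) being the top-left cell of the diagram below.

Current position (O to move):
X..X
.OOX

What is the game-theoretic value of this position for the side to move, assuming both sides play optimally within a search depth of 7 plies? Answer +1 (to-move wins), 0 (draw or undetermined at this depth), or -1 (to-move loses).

value(X..X/.OOX, O) = +1

p1 O@[X..X/.OOX]: (0,1)[XO.X/.OOX]+0 (0,2)[X.OX/.OOX]+0 (1,0)[X..X/OOOX]+1*
p2 X@[X..X/OOOX] terminal -1; root [X..X/.OOX] d7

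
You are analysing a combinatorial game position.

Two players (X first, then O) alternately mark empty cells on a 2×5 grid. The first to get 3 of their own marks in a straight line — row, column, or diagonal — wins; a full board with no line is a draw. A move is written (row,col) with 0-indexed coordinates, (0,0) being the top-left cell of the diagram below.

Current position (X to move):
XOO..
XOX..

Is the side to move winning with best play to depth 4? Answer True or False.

[XOO../XOX..] X move#1: (0,3):+0/XOOX./XOX..*, (0,4):-1/XOO.X/XOX.., (1,3):-1/XOO../XOXX., (1,4):-1/XOO../XOX.X
[XOOX./XOX..] O move#2: (0,4):+0/XOOXO/XOX..*, (1,3):+0/XOOX./XOXO., (1,4):+0/XOOX./XOX.O
[XOOXO/XOX..] X move#3: (1,3):+0/XOOXO/XOXX.*, (1,4):+0/XOOXO/XOX.X
[XOOXO/XOXX.] O move#4: (1,4):+0/XOOXO/XOXXO*
[XOOXO/XOXXO] end (terminal +0, X#5); searched XOO../XOX.. to 4

X winning at [XOO../XOX..]: False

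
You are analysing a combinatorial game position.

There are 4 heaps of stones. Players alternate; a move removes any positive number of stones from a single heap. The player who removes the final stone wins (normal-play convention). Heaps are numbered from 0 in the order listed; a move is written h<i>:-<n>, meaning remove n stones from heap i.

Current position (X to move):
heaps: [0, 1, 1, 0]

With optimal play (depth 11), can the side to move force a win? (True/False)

p1 X@[(0,1,1,0)]: h1:-1[(0,0,1,0)]-1* h2:-1[(0,1,0,0)]-1
p2 O@[(0,0,1,0)]: h2:-1[(0,0,0,0)]+1*
p3 X@[(0,0,0,0)] terminal -1; root [(0,1,1,0)] d11

X winning at [(0,1,1,0)]: False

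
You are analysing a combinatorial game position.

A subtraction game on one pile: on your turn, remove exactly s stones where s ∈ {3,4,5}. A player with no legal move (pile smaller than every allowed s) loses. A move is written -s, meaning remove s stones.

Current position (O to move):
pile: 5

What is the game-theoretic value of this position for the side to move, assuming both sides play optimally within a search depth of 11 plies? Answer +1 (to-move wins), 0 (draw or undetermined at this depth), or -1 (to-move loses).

value(5, O) = +1

[5] O move#1: -3:+1/2*, -4:+1/1, -5:+1/0
[2] end (terminal -1, X#2); searched 5 to 11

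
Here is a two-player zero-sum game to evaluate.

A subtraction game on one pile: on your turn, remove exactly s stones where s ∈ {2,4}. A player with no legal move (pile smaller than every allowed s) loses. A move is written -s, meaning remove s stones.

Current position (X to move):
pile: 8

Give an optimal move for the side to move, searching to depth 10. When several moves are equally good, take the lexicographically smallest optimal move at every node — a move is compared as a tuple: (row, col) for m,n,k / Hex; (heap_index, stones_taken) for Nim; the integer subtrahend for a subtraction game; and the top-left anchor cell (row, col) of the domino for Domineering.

X's best at [8]: -2

[8] X move#1: -2:+1/6*, -4:-1/4
[6] O move#2: -2:-1/4*, -4:-1/2
[4] X move#3: -2:-1/2, -4:+1/0*
[0] end (terminal -1, O#4); searched 8 to 10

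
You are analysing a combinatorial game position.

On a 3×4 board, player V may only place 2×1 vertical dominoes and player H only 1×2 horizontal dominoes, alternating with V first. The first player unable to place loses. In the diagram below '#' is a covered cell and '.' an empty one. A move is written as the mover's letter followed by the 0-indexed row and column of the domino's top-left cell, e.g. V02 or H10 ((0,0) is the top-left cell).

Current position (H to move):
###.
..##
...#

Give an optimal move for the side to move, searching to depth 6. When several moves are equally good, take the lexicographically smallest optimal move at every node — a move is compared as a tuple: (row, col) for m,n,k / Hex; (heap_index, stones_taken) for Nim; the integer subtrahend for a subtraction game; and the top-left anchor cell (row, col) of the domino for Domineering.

H's best at [###./..##/...#]: H10

[###./..##/...#] H move#1: H10:+1/###./####/...#*, H20:+1/###./..##/##.#, H21:-1/###./..##/.###
[###./####/...#] end (terminal -1, V#2); searched ###./..##/...# to 6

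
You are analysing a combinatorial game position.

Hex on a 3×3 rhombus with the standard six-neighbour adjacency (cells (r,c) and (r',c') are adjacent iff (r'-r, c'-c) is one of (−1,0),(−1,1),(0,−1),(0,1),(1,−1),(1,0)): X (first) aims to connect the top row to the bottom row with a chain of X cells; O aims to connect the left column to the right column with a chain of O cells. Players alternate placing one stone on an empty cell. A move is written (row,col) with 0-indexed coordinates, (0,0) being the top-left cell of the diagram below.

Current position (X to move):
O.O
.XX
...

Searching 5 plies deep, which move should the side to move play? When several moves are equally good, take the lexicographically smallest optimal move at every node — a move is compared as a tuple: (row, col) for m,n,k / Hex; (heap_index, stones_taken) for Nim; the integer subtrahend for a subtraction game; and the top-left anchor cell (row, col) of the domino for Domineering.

X's best at [O.O/.XX/...]: (0,1)

[O.O/.XX/...] X move#1: (0,1):+1/OXO/.XX/...*, (1,0):-1/O.O/XXX/..., (2,0):-1/O.O/.XX/X.., (2,1):-1/O.O/.XX/.X., (2,2):-1/O.O/.XX/..X
[OXO/.XX/...] O move#2: (1,0):-1/OXO/OXX/...*, (2,0):-1/OXO/.XX/O.., (2,1):-1/OXO/.XX/.O., (2,2):-1/OXO/.XX/..O
[OXO/OXX/...] X move#3: (2,0):+1/OXO/OXX/X..*, (2,1):+1/OXO/OXX/.X., (2,2):+1/OXO/OXX/..X
[OXO/OXX/X..] end (terminal -1, O#4); searched O.O/.XX/... to 5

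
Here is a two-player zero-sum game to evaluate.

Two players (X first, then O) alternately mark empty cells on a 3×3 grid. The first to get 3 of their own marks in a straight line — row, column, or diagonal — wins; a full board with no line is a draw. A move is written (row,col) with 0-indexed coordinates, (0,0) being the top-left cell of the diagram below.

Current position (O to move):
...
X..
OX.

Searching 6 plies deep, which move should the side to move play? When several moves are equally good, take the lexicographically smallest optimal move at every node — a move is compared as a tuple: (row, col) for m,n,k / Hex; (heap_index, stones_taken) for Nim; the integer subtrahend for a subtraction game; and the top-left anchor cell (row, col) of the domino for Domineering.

O's best at [.../X../OX.]: (0,1)

[.../X../OX.] O move#1: (0,0):-1/O../X../OX., (0,1):+0/.O./X../OX.*, (0,2):-1/..O/X../OX., (1,1):+0/.../XO./OX., (1,2):+0/.../X.O/OX., (2,2):-1/.../X../OXO
[.O./X../OX.] X move#2: (0,0):+0/XO./X../OX.*, (0,2):+0/.OX/X../OX., (1,1):+0/.O./XX./OX., (1,2):+0/.O./X.X/OX., (2,2):-1/.O./X../OXX
[XO./X../OX.] O move#3: (0,2):-1/XOO/X../OX., (1,1):+0/XO./XO./OX.*, (1,2):+0/XO./X.O/OX., (2,2):+0/XO./X../OXO
[XO./XO./OX.] X move#4: (0,2):+0/XOX/XO./OX.*, (1,2):-1/XO./XOX/OX., (2,2):-1/XO./XO./OXX
[XOX/XO./OX.] O move#5: (1,2):+0/XOX/XOO/OX.*, (2,2):+0/XOX/XO./OXO
[XOX/XOO/OX.] X move#6: (2,2):+0/XOX/XOO/OXX*
[XOX/XOO/OXX] end (terminal +0, O#7); searched .../X../OX. to 6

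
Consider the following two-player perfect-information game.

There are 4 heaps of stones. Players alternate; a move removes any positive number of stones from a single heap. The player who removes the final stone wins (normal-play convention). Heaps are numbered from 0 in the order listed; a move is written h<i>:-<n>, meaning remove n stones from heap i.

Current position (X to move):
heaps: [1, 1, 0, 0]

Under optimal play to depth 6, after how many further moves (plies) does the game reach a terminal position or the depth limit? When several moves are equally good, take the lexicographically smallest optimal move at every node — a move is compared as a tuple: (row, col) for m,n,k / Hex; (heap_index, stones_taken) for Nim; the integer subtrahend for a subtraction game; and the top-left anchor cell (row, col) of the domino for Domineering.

p1 X@[(1,1,0,0)]: h0:-1[(0,1,0,0)]-1* h1:-1[(1,0,0,0)]-1
p2 O@[(0,1,0,0)]: h1:-1[(0,0,0,0)]+1*
p3 X@[(0,0,0,0)] terminal -1; root [(1,1,0,0)] d6

PV length from [(1,1,0,0)]: 2 plies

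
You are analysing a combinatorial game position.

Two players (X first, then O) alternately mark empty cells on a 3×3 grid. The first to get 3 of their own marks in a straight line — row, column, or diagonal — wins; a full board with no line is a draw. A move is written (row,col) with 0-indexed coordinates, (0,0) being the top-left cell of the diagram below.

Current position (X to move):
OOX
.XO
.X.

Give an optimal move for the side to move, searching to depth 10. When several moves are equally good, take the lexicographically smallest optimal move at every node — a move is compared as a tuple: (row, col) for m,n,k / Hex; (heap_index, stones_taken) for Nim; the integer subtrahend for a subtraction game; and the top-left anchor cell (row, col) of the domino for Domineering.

X's best at [OOX/.XO/.X.]: (2,0)

[OOX/.XO/.X.] X move#1: (1,0):+0/OOX/XXO/.X., (2,0):+1/OOX/.XO/XX.*, (2,2):+0/OOX/.XO/.XX
[OOX/.XO/XX.] end (terminal -1, O#2); searched OOX/.XO/.X. to 10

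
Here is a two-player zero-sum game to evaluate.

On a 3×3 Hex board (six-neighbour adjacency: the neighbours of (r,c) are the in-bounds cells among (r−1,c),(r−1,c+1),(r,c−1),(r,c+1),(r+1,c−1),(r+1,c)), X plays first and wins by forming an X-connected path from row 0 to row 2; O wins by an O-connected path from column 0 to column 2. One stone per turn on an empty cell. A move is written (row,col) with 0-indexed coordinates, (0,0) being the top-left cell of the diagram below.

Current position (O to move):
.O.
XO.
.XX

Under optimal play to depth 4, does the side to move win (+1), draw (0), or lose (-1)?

value(.O./XO./.XX, O) = +1

ply 1, O at .O./XO./.XX | (0,0)=+1→OO./XO./.XX*; (0,2)=+1→.OO/XO./.XX; (1,2)=+1→.O./XOO/.XX; (2,0)=+1→.O./XO./OXX
ply 2, X at OO./XO./.XX | (0,2)=-1→OOX/XO./.XX*; (1,2)=-1→OO./XOX/.XX; (2,0)=-1→OO./XO./XXX
ply 3, O at OOX/XO./.XX | (1,2)=+1→OOX/XOO/.XX*; (2,0)=-1→OOX/XO./OXX
ply 4: OOX/XOO/.XX is terminal -1 (X); from .O./XO./.XX depth 4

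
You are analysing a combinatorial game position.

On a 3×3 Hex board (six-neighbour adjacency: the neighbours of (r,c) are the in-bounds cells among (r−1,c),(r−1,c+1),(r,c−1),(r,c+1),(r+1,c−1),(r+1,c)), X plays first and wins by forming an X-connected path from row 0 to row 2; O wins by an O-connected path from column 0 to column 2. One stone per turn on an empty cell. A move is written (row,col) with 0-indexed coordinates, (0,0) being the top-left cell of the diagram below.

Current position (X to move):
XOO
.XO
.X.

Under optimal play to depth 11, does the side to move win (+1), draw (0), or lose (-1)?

ply 1, X at XOO/.XO/.X. | (1,0)=+1→XOO/XXO/.X.*; (2,0)=-1→XOO/.XO/XX.; (2,2)=-1→XOO/.XO/.XX
ply 2: XOO/XXO/.X. is terminal -1 (O); from XOO/.XO/.X. depth 11

value(XOO/.XO/.X., X) = +1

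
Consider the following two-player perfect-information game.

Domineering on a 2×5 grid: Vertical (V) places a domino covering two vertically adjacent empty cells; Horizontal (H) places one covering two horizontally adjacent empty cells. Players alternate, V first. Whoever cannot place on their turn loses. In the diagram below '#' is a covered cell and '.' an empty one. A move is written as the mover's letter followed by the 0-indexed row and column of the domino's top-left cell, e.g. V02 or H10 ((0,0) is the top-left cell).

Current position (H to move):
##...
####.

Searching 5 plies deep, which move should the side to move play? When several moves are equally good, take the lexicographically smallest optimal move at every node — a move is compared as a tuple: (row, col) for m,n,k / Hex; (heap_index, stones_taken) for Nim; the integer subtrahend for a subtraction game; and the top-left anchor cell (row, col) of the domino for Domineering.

[##.../####.] H move#1: H02:-1/####./####., H03:+1/##.##/####.*
[##.##/####.] end (terminal -1, V#2); searched ##.../####. to 5

H's best at [##.../####.]: H03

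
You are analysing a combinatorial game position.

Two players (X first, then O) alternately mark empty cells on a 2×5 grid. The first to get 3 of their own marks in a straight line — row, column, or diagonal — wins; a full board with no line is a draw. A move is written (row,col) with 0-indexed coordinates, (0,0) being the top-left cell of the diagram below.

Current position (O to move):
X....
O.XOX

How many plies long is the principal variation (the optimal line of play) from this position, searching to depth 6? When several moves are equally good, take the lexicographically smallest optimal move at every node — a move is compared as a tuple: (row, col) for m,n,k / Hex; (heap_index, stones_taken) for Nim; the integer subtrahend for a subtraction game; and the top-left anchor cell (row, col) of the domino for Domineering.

PV length from [X..../O.XOX]: 5 plies

[X..../O.XOX] O move#1: (0,1):+0/XO.../O.XOX*, (0,2):+0/X.O../O.XOX, (0,3):+0/X..O./O.XOX, (0,4):+0/X...O/O.XOX, (1,1):+0/X..../OOXOX
[XO.../O.XOX] X move#2: (0,2):+0/XOX../O.XOX*, (0,3):+0/XO.X./O.XOX, (0,4):+0/XO..X/O.XOX, (1,1):+0/XO.../OXXOX
[XOX../O.XOX] O move#3: (0,3):+0/XOXO./O.XOX*, (0,4):+0/XOX.O/O.XOX, (1,1):+0/XOX../OOXOX
[XOXO./O.XOX] X move#4: (0,4):+0/XOXOX/O.XOX*, (1,1):+0/XOXO./OXXOX
[XOXOX/O.XOX] O move#5: (1,1):+0/XOXOX/OOXOX*
[XOXOX/OOXOX] end (terminal +0, X#6); searched X..../O.XOX to 6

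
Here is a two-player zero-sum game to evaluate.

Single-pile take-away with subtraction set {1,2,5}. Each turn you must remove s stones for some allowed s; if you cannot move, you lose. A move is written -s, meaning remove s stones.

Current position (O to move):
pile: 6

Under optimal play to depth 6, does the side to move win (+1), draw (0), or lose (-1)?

value(6, O) = -1

[6] O move#1: -1:-1/5*, -2:-1/4, -5:-1/1
[5] X move#2: -1:-1/4, -2:+1/3*, -5:+1/0
[3] O move#3: -1:-1/2*, -2:-1/1
[2] X move#4: -1:-1/1, -2:+1/0*
[0] end (terminal -1, O#5); searched 6 to 6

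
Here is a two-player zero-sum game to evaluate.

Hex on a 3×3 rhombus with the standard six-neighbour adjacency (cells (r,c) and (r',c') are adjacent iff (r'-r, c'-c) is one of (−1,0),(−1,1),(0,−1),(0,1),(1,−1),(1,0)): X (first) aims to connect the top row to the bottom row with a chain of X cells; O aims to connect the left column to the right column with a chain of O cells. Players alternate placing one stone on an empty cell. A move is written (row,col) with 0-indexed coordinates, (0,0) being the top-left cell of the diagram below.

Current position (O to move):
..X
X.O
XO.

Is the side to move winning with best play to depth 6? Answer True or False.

p1 O@[..X/X.O/XO.]: (0,0)[O.X/X.O/XO.]-1* (0,1)[.OX/X.O/XO.]-1 (1,1)[..X/XOO/XO.]-1 (2,2)[..X/X.O/XOO]-1
p2 X@[O.X/X.O/XO.]: (0,1)[OXX/X.O/XO.]+1* (1,1)[O.X/XXO/XO.]+1 (2,2)[O.X/X.O/XOX]+1
p3 O@[OXX/X.O/XO.] terminal -1; root [..X/X.O/XO.] d6

O winning at [..X/X.O/XO.]: False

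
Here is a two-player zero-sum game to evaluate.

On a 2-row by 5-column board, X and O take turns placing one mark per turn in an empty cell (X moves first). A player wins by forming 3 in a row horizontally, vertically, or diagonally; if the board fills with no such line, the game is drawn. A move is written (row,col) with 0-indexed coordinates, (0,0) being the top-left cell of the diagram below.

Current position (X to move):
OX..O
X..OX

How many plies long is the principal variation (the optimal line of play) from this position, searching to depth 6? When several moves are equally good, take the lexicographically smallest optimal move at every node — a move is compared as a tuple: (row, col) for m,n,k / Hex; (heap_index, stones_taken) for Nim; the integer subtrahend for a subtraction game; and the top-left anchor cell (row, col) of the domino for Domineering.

ply 1, X at OX..O/X..OX | (0,2)=+0→OXX.O/X..OX*; (0,3)=+0→OX.XO/X..OX; (1,1)=+0→OX..O/XX.OX; (1,2)=+0→OX..O/X.XOX
ply 2, O at OXX.O/X..OX | (0,3)=+0→OXXOO/X..OX*; (1,1)=-1→OXX.O/XO.OX; (1,2)=-1→OXX.O/X.OOX
ply 3, X at OXXOO/X..OX | (1,1)=+0→OXXOO/XX.OX*; (1,2)=+0→OXXOO/X.XOX
ply 4, O at OXXOO/XX.OX | (1,2)=+0→OXXOO/XXOOX*
ply 5: OXXOO/XXOOX is terminal +0 (X); from OX..O/X..OX depth 6

PV length from [OX..O/X..OX]: 4 plies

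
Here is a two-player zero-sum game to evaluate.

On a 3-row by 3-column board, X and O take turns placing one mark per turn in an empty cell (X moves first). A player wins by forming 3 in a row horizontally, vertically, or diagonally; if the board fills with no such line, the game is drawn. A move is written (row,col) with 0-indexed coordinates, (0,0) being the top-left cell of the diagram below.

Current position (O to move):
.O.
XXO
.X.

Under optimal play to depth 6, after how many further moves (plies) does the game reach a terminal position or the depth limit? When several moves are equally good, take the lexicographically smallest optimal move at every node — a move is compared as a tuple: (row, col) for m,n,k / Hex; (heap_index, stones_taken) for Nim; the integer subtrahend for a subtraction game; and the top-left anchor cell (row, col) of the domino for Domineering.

PV length from [.O./XXO/.X.]: 3 plies

p1 O@[.O./XXO/.X.]: (0,0)[OO./XXO/.X.]+0 (0,2)[.OO/XXO/.X.]+1* (2,0)[.O./XXO/OX.]+0 (2,2)[.O./XXO/.XO]+0
p2 X@[.OO/XXO/.X.]: (0,0)[XOO/XXO/.X.]-1* (2,0)[.OO/XXO/XX.]-1 (2,2)[.OO/XXO/.XX]-1
p3 O@[XOO/XXO/.X.]: (2,0)[XOO/XXO/OX.]-1 (2,2)[XOO/XXO/.XO]+1*
p4 X@[XOO/XXO/.XO] terminal -1; root [.O./XXO/.X.] d6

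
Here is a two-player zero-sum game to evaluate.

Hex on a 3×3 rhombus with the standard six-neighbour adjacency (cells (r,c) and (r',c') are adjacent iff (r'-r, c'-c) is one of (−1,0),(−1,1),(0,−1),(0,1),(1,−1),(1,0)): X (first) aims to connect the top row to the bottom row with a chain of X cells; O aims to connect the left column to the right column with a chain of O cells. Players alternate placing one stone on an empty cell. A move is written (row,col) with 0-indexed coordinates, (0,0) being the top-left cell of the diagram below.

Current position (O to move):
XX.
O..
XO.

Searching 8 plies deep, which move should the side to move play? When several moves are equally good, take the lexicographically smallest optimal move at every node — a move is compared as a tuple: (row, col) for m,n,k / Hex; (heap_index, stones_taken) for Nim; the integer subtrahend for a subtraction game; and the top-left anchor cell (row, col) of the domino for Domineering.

O's best at [XX./O../XO.]: (1,1)

ply 1, O at XX./O../XO. | (0,2)=-1→XXO/O../XO.; (1,1)=+1→XX./OO./XO.*; (1,2)=-1→XX./O.O/XO.; (2,2)=-1→XX./O../XOO
ply 2, X at XX./OO./XO. | (0,2)=-1→XXX/OO./XO.*; (1,2)=-1→XX./OOX/XO.; (2,2)=-1→XX./OO./XOX
ply 3, O at XXX/OO./XO. | (1,2)=+1→XXX/OOO/XO.*; (2,2)=+1→XXX/OO./XOO
ply 4: XXX/OOO/XO. is terminal -1 (X); from XX./O../XO. depth 8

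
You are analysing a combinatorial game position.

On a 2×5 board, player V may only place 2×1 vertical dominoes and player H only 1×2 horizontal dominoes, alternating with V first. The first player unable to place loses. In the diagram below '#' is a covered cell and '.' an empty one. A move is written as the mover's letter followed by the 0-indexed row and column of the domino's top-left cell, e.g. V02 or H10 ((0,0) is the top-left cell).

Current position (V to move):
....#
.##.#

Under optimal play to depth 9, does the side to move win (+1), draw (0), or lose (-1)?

value(....#/.##.#, V) = -1

p1 V@[....#/.##.#]: V00[#...#/###.#]-1* V03[...##/.####]-1
p2 H@[#...#/###.#]: H01[###.#/###.#]-1 H02[#.###/###.#]+1*
p3 V@[#.###/###.#] terminal -1; root [....#/.##.#] d9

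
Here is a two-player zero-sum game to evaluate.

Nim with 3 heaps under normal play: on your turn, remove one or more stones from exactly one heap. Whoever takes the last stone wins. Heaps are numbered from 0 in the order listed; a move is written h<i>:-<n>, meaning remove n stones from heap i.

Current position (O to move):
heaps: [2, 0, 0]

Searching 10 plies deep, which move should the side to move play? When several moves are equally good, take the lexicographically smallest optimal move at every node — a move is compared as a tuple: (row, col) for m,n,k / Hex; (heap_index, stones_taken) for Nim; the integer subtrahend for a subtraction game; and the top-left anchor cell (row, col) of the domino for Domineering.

ply 1, O at (2,0,0) | h0:-1=-1→(1,0,0); h0:-2=+1→(0,0,0)*
ply 2: (0,0,0) is terminal -1 (X); from (2,0,0) depth 10

O's best at [(2,0,0)]: h0:-2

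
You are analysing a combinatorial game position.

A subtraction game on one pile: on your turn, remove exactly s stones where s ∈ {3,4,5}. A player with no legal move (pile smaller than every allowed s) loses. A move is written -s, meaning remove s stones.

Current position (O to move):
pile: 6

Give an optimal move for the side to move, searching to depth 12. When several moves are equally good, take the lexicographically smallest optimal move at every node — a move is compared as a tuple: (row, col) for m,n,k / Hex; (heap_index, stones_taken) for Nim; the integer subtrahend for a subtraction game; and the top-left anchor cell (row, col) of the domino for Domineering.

p1 O@[6]: -3[3]-1 -4[2]+1* -5[1]+1
p2 X@[2] terminal -1; root [6] d12

O's best at [6]: -4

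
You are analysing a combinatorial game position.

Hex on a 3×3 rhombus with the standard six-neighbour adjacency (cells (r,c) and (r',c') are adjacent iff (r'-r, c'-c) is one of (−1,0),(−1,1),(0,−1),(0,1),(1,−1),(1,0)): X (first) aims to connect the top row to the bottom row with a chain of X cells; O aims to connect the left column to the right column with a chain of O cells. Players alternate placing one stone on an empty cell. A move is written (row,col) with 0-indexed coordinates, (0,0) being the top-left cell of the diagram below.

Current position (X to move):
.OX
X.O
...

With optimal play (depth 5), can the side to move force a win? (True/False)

[.OX/X.O/...] X move#1: (0,0):-1/XOX/X.O/..., (1,1):+1/.OX/XXO/...*, (2,0):+1/.OX/X.O/X.., (2,1):-1/.OX/X.O/.X., (2,2):-1/.OX/X.O/..X
[.OX/XXO/...] O move#2: (0,0):-1/OOX/XXO/...*, (2,0):-1/.OX/XXO/O.., (2,1):-1/.OX/XXO/.O., (2,2):-1/.OX/XXO/..O
[OOX/XXO/...] X move#3: (2,0):+1/OOX/XXO/X..*, (2,1):+1/OOX/XXO/.X., (2,2):+1/OOX/XXO/..X
[OOX/XXO/X..] end (terminal -1, O#4); searched .OX/X.O/... to 5

X winning at [.OX/X.O/...]: True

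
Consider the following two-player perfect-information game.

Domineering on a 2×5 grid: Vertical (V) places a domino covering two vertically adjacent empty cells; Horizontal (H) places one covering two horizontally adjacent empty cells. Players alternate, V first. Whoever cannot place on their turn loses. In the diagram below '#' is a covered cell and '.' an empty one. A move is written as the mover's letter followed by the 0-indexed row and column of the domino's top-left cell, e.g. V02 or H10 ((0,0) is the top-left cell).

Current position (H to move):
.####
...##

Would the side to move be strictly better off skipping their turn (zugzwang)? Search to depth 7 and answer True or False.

p1 H@[.####/...##]: H10[.####/##.##]+1* H11[.####/.####]-1
p2 V@[.####/##.##] terminal -1; root [.####/...##] d7
suppose H passes — search the same position with V to move:
pass> p1 V@[.####/...##]: V00[#####/#..##]-1*
pass> p2 H@[#####/#..##]: H11[#####/#####]+1*
pass> p3 V@[#####/#####] terminal -1; root [.####/...##] d7
for H: play +1, pass +1

zugzwang(.####/...##, H) = False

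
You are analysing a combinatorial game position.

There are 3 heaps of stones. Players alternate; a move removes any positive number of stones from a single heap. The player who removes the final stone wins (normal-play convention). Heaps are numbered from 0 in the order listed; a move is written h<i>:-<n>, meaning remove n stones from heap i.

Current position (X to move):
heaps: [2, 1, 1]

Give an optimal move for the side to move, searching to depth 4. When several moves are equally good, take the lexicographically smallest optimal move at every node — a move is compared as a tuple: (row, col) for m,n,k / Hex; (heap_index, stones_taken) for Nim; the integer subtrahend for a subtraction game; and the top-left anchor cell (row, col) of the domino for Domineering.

[(2,1,1)] X move#1: h0:-1:-1/(1,1,1), h0:-2:+1/(0,1,1)*, h1:-1:-1/(2,0,1), h2:-1:-1/(2,1,0)
[(0,1,1)] O move#2: h1:-1:-1/(0,0,1)*, h2:-1:-1/(0,1,0)
[(0,0,1)] X move#3: h2:-1:+1/(0,0,0)*
[(0,0,0)] end (terminal -1, O#4); searched (2,1,1) to 4

X's best at [(2,1,1)]: h0:-2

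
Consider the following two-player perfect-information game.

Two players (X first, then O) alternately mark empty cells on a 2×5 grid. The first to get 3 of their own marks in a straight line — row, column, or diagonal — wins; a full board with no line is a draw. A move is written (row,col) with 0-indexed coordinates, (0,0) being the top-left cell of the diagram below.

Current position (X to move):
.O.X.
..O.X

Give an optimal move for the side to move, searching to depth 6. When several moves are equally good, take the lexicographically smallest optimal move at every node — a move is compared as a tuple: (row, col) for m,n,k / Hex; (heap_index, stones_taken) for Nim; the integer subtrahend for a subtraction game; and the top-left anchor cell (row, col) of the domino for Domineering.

X's best at [.O.X./..O.X]: (0,2)

ply 1, X at .O.X./..O.X | (0,0)=-1→XO.X./..O.X; (0,2)=+0→.OXX./..O.X*; (0,4)=-1→.O.XX/..O.X; (1,0)=+0→.O.X./X.O.X; (1,1)=+0→.O.X./.XO.X; (1,3)=+0→.O.X./..OXX
ply 2, O at .OXX./..O.X | (0,0)=-1→OOXX./..O.X; (0,4)=+0→.OXXO/..O.X*; (1,0)=-1→.OXX./O.O.X; (1,1)=-1→.OXX./.OO.X; (1,3)=-1→.OXX./..OOX
ply 3, X at .OXXO/..O.X | (0,0)=-1→XOXXO/..O.X; (1,0)=+0→.OXXO/X.O.X*; (1,1)=+0→.OXXO/.XO.X; (1,3)=+0→.OXXO/..OXX
ply 4, O at .OXXO/X.O.X | (0,0)=+0→OOXXO/X.O.X*; (1,1)=+0→.OXXO/XOO.X; (1,3)=+0→.OXXO/X.OOX
ply 5, X at OOXXO/X.O.X | (1,1)=+0→OOXXO/XXO.X*; (1,3)=+0→OOXXO/X.OXX
ply 6, O at OOXXO/XXO.X | (1,3)=+0→OOXXO/XXOOX*
ply 7: OOXXO/XXOOX is terminal +0 (X); from .O.X./..O.X depth 6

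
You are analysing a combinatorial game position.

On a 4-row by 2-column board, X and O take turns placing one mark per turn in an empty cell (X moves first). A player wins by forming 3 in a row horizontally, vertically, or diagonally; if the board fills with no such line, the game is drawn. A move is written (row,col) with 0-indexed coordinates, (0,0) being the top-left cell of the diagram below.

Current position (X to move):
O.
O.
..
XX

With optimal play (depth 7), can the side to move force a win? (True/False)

ply 1, X at O./O./../XX | (0,1)=-1→OX/O./../XX; (1,1)=-1→O./OX/../XX; (2,0)=+0→O./O./X./XX*; (2,1)=-1→O./O./.X/XX
ply 2, O at O./O./X./XX | (0,1)=+0→OO/O./X./XX*; (1,1)=+0→O./OO/X./XX; (2,1)=+0→O./O./XO/XX
ply 3, X at OO/O./X./XX | (1,1)=+0→OO/OX/X./XX*; (2,1)=+0→OO/O./XX/XX
ply 4, O at OO/OX/X./XX | (2,1)=+0→OO/OX/XO/XX*
ply 5: OO/OX/XO/XX is terminal +0 (X); from O./O./../XX depth 7

X winning at [O./O./../XX]: False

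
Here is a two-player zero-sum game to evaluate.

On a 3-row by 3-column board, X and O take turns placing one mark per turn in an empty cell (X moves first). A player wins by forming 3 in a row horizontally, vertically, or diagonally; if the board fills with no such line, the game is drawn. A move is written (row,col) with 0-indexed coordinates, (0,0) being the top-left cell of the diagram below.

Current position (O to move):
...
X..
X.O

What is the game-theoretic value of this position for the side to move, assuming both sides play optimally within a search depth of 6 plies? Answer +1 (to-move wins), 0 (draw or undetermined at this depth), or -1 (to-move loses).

value(.../X../X.O, O) = -1

p1 O@[.../X../X.O]: (0,0)[O../X../X.O]-1* (0,1)[.O./X../X.O]-1 (0,2)[..O/X../X.O]-1 (1,1)[.../XO./X.O]-1 (1,2)[.../X.O/X.O]-1 (2,1)[.../X../XOO]-1
p2 X@[O../X../X.O]: (0,1)[OX./X../X.O]-1 (0,2)[O.X/X../X.O]-1 (1,1)[O../XX./X.O]+1* (1,2)[O../X.X/X.O]-1 (2,1)[O../X../XXO]-1
p3 O@[O../XX./X.O]: (0,1)[OO./XX./X.O]-1* (0,2)[O.O/XX./X.O]-1 (1,2)[O../XXO/X.O]-1 (2,1)[O../XX./XOO]-1
p4 X@[OO./XX./X.O]: (0,2)[OOX/XX./X.O]+1* (1,2)[OO./XXX/X.O]+1 (2,1)[OO./XX./XXO]-1
p5 O@[OOX/XX./X.O] terminal -1; root [.../X../X.O] d6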